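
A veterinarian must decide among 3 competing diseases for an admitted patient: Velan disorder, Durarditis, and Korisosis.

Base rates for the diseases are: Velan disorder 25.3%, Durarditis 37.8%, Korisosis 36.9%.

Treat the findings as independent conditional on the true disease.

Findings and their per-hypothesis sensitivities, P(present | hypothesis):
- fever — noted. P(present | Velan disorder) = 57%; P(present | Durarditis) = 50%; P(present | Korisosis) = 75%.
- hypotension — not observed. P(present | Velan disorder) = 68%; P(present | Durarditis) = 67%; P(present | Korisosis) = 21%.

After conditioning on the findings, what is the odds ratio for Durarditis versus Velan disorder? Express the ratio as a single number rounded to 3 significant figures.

Posterior odds equal prior odds times the likelihood ratio; only the two competing hypotheses matter (using 1 − P(present | H) for each absent finding).
  Durarditis: 0.378 × 0.50 × (1 − 0.67) = 0.06237
  Velan disorder: 0.253 × 0.57 × (1 − 0.68) = 0.046147
Posterior odds = 0.06237 / 0.046147 ≈ 1.35.

1.35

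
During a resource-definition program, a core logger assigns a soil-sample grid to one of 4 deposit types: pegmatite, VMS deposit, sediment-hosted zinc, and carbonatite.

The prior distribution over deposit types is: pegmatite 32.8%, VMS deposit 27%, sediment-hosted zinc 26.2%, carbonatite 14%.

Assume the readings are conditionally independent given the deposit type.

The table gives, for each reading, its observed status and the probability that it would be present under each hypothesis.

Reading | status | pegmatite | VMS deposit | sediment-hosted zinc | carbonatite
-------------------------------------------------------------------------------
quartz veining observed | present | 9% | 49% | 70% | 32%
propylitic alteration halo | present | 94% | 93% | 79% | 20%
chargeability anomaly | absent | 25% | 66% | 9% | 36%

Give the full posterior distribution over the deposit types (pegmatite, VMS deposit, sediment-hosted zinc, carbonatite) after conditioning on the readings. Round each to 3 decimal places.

0.104, 0.209, 0.658, 0.029

Multiply each prior by the joint likelihood of the reading pattern (using 1 − P(present | H) for each absent reading):
  pegmatite: 0.328 × 0.09 × 0.94 × (1 − 0.25) = 0.020812
  VMS deposit: 0.270 × 0.49 × 0.93 × (1 − 0.66) = 0.041833
  sediment-hosted zinc: 0.262 × 0.70 × 0.79 × (1 − 0.09) = 0.13185
  carbonatite: 0.140 × 0.32 × 0.20 × (1 − 0.36) = 0.0057344
Marginal likelihood of the evidence = 0.20023.
P(pegmatite | evidence) = 0.020812 / 0.20023 ≈ 0.104
P(VMS deposit | evidence) = 0.041833 / 0.20023 ≈ 0.209
P(sediment-hosted zinc | evidence) = 0.13185 / 0.20023 ≈ 0.658
P(carbonatite | evidence) = 0.0057344 / 0.20023 ≈ 0.029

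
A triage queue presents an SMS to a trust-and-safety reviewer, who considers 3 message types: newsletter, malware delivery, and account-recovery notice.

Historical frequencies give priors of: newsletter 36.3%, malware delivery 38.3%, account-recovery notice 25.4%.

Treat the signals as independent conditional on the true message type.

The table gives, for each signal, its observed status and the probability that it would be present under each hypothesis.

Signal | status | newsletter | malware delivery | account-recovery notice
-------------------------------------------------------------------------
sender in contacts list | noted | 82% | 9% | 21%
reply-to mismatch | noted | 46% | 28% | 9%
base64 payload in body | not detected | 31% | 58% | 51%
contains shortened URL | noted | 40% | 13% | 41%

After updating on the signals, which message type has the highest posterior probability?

By Bayes' rule with conditional independence, the unnormalized weight for each hypothesis is prior × ∏ likelihoods (using 1 − P(present | H) for each absent signal):
  newsletter: 0.363 × 0.82 × 0.46 × (1 − 0.31) × 0.40 = 0.037791
  malware delivery: 0.383 × 0.09 × 0.28 × (1 − 0.58) × 0.13 = 0.00052698
  account-recovery notice: 0.254 × 0.21 × 0.09 × (1 − 0.51) × 0.41 = 0.00096444
The unnormalized weights sum to 0.039282.
P(newsletter | evidence) ≈ 0.037791 / 0.039282 ≈ 0.962
P(malware delivery | evidence) ≈ 0.00052698 / 0.039282 ≈ 0.013
P(account-recovery notice | evidence) ≈ 0.00096444 / 0.039282 ≈ 0.025
The largest is 0.962, so newsletter is most probable.

newsletter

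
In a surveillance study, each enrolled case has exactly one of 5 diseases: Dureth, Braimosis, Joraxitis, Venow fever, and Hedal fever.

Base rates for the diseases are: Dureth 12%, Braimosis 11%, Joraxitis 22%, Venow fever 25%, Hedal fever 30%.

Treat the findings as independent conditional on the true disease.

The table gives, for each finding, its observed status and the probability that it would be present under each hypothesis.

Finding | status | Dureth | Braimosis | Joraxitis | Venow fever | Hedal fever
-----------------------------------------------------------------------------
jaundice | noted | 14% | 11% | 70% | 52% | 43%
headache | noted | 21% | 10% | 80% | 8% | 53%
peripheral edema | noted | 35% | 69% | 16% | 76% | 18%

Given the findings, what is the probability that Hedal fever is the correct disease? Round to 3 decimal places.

Multiply each prior by the joint likelihood of the evidence pattern:
  Dureth: 0.12 × 0.14 × 0.21 × 0.35 = 0.0012348
  Braimosis: 0.11 × 0.11 × 0.10 × 0.69 = 0.0008349
  Joraxitis: 0.22 × 0.70 × 0.80 × 0.16 = 0.019712
  Venow fever: 0.25 × 0.52 × 0.08 × 0.76 = 0.007904
  Hedal fever: 0.30 × 0.43 × 0.53 × 0.18 = 0.012307
Normalizing constant Z = 0.0012348 + 0.0008349 + 0.019712 + 0.007904 + 0.012307 = 0.041992.
P(Hedal fever | evidence) = 0.012307 / 0.041992 ≈ 0.293.

0.293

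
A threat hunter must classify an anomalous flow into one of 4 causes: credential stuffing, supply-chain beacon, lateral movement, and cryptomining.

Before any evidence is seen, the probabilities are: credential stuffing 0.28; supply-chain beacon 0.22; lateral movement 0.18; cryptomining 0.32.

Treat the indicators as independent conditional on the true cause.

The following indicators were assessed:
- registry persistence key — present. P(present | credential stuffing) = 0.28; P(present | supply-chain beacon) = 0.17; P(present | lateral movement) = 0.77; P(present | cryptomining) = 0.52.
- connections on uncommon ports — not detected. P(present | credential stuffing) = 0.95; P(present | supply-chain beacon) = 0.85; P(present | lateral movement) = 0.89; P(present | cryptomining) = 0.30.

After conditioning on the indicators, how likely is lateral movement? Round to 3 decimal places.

0.108

Multiply each prior by the joint likelihood of the indicator pattern (using 1 − P(present | H) for each absent indicator):
  credential stuffing: 0.28 × 0.28 × (1 − 0.95) = 0.00392
  supply-chain beacon: 0.22 × 0.17 × (1 − 0.85) = 0.00561
  lateral movement: 0.18 × 0.77 × (1 − 0.89) = 0.015246
  cryptomining: 0.32 × 0.52 × (1 − 0.30) = 0.11648
Marginal likelihood of the evidence = 0.14126.
P(lateral movement | evidence) = 0.015246 / 0.14126 ≈ 0.108.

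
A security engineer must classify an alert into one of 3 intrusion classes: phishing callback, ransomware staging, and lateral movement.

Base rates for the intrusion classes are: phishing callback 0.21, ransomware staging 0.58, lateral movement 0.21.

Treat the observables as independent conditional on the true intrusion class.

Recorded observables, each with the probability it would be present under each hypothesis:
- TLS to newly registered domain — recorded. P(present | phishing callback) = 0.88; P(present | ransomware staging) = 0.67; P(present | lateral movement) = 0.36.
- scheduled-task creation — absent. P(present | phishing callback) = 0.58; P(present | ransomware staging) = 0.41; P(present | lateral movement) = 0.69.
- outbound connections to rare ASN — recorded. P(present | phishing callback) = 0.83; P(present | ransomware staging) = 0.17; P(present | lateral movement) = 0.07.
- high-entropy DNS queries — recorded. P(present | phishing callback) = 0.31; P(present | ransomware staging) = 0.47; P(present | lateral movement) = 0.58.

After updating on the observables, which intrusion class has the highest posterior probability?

phishing callback

Multiply each prior by the joint likelihood of the observable pattern (using 1 − P(present | H) for each absent observable):
  phishing callback: 0.21 × 0.88 × (1 − 0.58) × 0.83 × 0.31 = 0.019971
  ransomware staging: 0.58 × 0.67 × (1 − 0.41) × 0.17 × 0.47 = 0.018319
  lateral movement: 0.21 × 0.36 × (1 − 0.69) × 0.07 × 0.58 = 0.0009515
Marginal likelihood of the evidence = 0.039241.
P(phishing callback | evidence) ≈ 0.019971 / 0.039241 ≈ 0.509
P(ransomware staging | evidence) ≈ 0.018319 / 0.039241 ≈ 0.467
P(lateral movement | evidence) ≈ 0.0009515 / 0.039241 ≈ 0.024
The largest is 0.509, so phishing callback is most probable.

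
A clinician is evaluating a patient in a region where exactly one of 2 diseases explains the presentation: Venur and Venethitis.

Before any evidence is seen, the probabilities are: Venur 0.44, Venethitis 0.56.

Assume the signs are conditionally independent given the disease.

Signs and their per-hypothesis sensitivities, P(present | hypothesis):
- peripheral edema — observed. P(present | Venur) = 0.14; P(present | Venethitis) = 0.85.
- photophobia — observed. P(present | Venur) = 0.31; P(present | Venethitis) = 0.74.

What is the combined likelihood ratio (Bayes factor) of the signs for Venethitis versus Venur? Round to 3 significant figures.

Joint likelihood of the sign pattern under each hypothesis:
  Venethitis: 0.85 × 0.74 = 0.629
  Venur: 0.14 × 0.31 = 0.0434
Bayes factor = 0.629 / 0.0434 ≈ 14.5

14.5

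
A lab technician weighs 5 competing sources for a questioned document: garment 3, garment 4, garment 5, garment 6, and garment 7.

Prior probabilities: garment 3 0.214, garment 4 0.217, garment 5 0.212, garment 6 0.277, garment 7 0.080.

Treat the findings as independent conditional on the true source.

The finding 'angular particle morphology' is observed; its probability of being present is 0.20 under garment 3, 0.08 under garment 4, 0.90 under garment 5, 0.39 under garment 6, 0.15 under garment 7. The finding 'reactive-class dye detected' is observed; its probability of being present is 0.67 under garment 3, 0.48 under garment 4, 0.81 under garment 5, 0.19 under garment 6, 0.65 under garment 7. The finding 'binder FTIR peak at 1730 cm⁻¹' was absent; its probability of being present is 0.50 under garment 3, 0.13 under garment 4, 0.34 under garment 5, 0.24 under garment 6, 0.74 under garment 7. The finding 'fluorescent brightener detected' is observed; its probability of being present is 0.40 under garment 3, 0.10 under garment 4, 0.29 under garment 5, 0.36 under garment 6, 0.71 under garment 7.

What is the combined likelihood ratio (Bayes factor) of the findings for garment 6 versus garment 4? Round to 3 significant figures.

6.07

The Bayes factor is the ratio of the joint likelihoods of the evidence pattern under the two hypotheses (using 1 − P(present | H) for each absent finding).
  garment 6: 0.39 × 0.19 × (1 − 0.24) × 0.36 = 0.020274
  garment 4: 0.08 × 0.48 × (1 − 0.13) × 0.10 = 0.0033408
Bayes factor = 0.020274 / 0.0033408 ≈ 6.07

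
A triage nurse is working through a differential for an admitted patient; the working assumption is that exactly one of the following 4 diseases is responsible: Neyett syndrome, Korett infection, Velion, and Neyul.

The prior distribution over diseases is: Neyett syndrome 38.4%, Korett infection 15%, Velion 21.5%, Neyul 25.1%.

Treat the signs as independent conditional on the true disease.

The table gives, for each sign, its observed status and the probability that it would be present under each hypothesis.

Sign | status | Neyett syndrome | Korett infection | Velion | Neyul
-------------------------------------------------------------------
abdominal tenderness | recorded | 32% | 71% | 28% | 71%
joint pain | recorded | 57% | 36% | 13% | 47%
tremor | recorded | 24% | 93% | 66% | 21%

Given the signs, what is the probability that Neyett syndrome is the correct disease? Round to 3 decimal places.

For each hypothesis, the unnormalized posterior weight is prior × product of the sign likelihoods:
  Neyett syndrome: 0.384 × 0.32 × 0.57 × 0.24 = 0.01681
  Korett infection: 0.150 × 0.71 × 0.36 × 0.93 = 0.035656
  Velion: 0.215 × 0.28 × 0.13 × 0.66 = 0.0051652
  Neyul: 0.251 × 0.71 × 0.47 × 0.21 = 0.017589
The unnormalized weights sum to 0.075221.
P(Neyett syndrome | evidence) = 0.01681 / 0.075221 ≈ 0.223.

0.223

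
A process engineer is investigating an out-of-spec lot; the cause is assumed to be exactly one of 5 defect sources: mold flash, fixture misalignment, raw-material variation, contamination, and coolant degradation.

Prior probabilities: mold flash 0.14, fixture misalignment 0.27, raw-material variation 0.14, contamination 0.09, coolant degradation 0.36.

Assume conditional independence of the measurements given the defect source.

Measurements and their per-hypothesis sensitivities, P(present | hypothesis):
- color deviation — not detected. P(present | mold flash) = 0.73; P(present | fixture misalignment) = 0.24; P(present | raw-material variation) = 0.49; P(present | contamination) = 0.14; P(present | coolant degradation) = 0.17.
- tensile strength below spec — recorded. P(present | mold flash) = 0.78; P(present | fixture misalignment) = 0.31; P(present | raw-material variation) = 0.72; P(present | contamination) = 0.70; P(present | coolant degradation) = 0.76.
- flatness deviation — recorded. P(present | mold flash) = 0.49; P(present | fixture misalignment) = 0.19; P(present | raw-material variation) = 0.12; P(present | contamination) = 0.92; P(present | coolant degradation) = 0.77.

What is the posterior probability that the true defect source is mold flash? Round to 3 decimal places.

0.056

By Bayes' rule with conditional independence, the unnormalized weight for each hypothesis is prior × ∏ likelihoods (using 1 − P(present | H) for each absent measurement):
  mold flash: 0.14 × (1 − 0.73) × 0.78 × 0.49 = 0.014447
  fixture misalignment: 0.27 × (1 − 0.24) × 0.31 × 0.19 = 0.012086
  raw-material variation: 0.14 × (1 − 0.49) × 0.72 × 0.12 = 0.006169
  contamination: 0.09 × (1 − 0.14) × 0.70 × 0.92 = 0.049846
  coolant degradation: 0.36 × (1 − 0.17) × 0.76 × 0.77 = 0.17486
The unnormalized weights sum to 0.25741.
P(mold flash | evidence) = 0.014447 / 0.25741 ≈ 0.056.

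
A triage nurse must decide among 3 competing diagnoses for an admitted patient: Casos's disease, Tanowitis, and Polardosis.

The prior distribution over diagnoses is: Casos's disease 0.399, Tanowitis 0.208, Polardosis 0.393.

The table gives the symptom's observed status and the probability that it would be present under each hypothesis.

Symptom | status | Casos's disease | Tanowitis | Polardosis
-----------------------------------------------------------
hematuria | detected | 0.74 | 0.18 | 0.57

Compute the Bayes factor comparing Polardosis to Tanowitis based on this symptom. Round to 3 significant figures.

3.17

Likelihood of this symptom under each hypothesis:
  Polardosis: 0.57
  Tanowitis: 0.18
Bayes factor = 0.57 / 0.18 ≈ 3.17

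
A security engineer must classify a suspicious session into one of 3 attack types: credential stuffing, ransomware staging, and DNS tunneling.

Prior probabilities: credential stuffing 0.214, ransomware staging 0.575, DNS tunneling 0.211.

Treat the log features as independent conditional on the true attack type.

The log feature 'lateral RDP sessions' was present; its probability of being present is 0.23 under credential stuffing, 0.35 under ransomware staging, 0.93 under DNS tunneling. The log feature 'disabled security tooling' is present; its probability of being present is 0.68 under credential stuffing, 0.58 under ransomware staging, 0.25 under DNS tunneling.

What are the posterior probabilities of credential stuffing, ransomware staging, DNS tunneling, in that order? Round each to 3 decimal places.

For each hypothesis, the unnormalized posterior weight is prior × product of the log feature likelihoods:
  credential stuffing: 0.214 × 0.23 × 0.68 = 0.03347
  ransomware staging: 0.575 × 0.35 × 0.58 = 0.11672
  DNS tunneling: 0.211 × 0.93 × 0.25 = 0.049058
Normalizing constant Z = 0.03347 + 0.11672 + 0.049058 = 0.19925.
P(credential stuffing | evidence) = 0.03347 / 0.19925 ≈ 0.168
P(ransomware staging | evidence) = 0.11672 / 0.19925 ≈ 0.586
P(DNS tunneling | evidence) = 0.049058 / 0.19925 ≈ 0.246

0.168, 0.586, 0.246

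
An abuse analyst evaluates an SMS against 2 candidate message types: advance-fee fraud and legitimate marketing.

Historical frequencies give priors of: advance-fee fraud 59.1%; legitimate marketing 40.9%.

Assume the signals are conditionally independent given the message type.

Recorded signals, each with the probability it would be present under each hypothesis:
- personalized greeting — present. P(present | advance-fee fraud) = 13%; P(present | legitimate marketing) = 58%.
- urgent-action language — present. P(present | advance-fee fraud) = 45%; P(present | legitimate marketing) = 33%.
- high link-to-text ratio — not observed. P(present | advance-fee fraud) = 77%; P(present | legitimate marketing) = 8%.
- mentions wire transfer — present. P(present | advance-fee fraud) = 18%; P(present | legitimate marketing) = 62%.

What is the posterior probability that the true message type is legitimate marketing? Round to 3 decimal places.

0.969

For each hypothesis, the unnormalized posterior weight is prior × product of the signal likelihoods (using 1 − P(present | H) for each absent signal):
  advance-fee fraud: 0.591 × 0.13 × 0.45 × (1 − 0.77) × 0.18 = 0.0014313
  legitimate marketing: 0.409 × 0.58 × 0.33 × (1 − 0.08) × 0.62 = 0.044652
Normalizing constant Z = 0.0014313 + 0.044652 = 0.046084.
P(legitimate marketing | evidence) = 0.044652 / 0.046084 ≈ 0.969.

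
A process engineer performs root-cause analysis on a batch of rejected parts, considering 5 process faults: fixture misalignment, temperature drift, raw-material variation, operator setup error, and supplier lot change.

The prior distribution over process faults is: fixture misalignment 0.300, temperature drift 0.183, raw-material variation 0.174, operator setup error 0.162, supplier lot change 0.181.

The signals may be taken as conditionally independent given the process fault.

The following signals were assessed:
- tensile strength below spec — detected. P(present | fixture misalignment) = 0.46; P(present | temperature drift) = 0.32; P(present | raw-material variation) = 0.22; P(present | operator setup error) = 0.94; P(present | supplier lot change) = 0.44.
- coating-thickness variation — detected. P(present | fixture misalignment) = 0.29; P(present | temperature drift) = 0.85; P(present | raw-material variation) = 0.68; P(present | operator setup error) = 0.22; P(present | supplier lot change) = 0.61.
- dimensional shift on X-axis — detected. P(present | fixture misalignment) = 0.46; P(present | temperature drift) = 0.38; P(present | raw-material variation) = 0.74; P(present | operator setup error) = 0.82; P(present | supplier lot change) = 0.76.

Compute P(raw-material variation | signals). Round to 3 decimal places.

0.159

By Bayes' rule with conditional independence, the unnormalized weight for each hypothesis is prior × ∏ likelihoods:
  fixture misalignment: 0.300 × 0.46 × 0.29 × 0.46 = 0.018409
  temperature drift: 0.183 × 0.32 × 0.85 × 0.38 = 0.018915
  raw-material variation: 0.174 × 0.22 × 0.68 × 0.74 = 0.019262
  operator setup error: 0.162 × 0.94 × 0.22 × 0.82 = 0.027471
  supplier lot change: 0.181 × 0.44 × 0.61 × 0.76 = 0.036921
Marginal likelihood of the evidence = 0.12098.
P(raw-material variation | evidence) = 0.019262 / 0.12098 ≈ 0.159.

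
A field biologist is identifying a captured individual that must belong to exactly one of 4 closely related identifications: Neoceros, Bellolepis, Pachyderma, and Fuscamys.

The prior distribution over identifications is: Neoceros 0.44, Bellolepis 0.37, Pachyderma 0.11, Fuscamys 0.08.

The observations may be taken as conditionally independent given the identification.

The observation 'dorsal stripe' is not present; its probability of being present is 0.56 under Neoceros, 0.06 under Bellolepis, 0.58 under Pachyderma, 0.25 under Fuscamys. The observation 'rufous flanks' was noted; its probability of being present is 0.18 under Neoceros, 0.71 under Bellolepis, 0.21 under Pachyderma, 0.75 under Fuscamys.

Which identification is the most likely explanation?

Bellolepis

Multiply each prior by the joint likelihood of the evidence pattern (using 1 − P(present | H) for each absent observation):
  Neoceros: 0.44 × (1 − 0.56) × 0.18 = 0.034848
  Bellolepis: 0.37 × (1 − 0.06) × 0.71 = 0.24694
  Pachyderma: 0.11 × (1 − 0.58) × 0.21 = 0.009702
  Fuscamys: 0.08 × (1 − 0.25) × 0.75 = 0.045
The unnormalized weights sum to 0.33649.
P(Neoceros | evidence) ≈ 0.034848 / 0.33649 ≈ 0.104
P(Bellolepis | evidence) ≈ 0.24694 / 0.33649 ≈ 0.734
P(Pachyderma | evidence) ≈ 0.009702 / 0.33649 ≈ 0.029
P(Fuscamys | evidence) ≈ 0.045 / 0.33649 ≈ 0.134
The largest is 0.734, so Bellolepis is most probable.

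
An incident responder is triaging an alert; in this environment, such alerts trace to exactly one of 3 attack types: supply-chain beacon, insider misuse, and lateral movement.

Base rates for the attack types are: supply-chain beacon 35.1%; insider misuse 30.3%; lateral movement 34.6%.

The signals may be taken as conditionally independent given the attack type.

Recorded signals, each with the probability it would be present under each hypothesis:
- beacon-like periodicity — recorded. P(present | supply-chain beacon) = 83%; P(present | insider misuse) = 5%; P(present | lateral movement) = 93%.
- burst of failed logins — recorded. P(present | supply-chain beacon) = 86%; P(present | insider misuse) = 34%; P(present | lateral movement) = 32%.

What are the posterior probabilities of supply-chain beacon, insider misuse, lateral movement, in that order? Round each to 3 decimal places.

Multiply each prior by the joint likelihood of the signal pattern:
  supply-chain beacon: 0.351 × 0.83 × 0.86 = 0.25054
  insider misuse: 0.303 × 0.05 × 0.34 = 0.005151
  lateral movement: 0.346 × 0.93 × 0.32 = 0.10297
Normalizing constant Z = 0.25054 + 0.005151 + 0.10297 = 0.35866.
P(supply-chain beacon | evidence) = 0.25054 / 0.35866 ≈ 0.699
P(insider misuse | evidence) = 0.005151 / 0.35866 ≈ 0.014
P(lateral movement | evidence) = 0.10297 / 0.35866 ≈ 0.287

0.699, 0.014, 0.287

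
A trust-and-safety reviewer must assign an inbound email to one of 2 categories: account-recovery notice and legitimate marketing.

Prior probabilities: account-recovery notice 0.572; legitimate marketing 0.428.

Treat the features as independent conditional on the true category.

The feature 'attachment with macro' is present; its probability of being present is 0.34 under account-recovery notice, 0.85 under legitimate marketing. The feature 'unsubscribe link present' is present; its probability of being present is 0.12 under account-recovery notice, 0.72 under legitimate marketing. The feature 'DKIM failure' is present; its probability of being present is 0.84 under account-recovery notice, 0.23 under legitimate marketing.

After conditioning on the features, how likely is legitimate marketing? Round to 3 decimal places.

0.754

For each hypothesis, the unnormalized posterior weight is prior × product of the feature likelihoods:
  account-recovery notice: 0.572 × 0.34 × 0.12 × 0.84 = 0.019604
  legitimate marketing: 0.428 × 0.85 × 0.72 × 0.23 = 0.060245
Normalizing constant Z = 0.019604 + 0.060245 = 0.079849.
P(legitimate marketing | evidence) = 0.060245 / 0.079849 ≈ 0.754.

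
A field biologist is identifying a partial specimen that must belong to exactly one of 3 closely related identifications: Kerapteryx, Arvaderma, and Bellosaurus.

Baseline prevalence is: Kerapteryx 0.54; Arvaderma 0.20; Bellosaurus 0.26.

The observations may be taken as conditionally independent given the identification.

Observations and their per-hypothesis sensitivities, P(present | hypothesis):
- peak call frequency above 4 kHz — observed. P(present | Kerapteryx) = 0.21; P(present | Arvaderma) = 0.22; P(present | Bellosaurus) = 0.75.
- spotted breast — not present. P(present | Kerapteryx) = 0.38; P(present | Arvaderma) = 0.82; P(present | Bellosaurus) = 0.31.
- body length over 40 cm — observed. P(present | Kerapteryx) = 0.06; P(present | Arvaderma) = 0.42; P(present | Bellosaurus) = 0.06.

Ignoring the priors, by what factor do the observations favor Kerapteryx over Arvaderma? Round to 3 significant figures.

0.470

Take the product of per-observation likelihoods under each hypothesis (using 1 − P(present | H) for each absent observation), then divide.
  Kerapteryx: 0.21 × (1 − 0.38) × 0.06 = 0.007812
  Arvaderma: 0.22 × (1 − 0.82) × 0.42 = 0.016632
Bayes factor = 0.007812 / 0.016632 ≈ 0.470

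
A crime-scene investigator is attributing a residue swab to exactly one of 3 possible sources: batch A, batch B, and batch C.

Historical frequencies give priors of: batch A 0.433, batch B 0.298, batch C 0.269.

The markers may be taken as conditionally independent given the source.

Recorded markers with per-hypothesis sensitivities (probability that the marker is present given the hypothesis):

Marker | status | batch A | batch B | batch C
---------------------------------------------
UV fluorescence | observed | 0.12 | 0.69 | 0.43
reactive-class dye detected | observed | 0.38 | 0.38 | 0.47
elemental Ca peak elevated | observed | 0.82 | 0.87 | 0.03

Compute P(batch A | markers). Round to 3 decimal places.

0.189

Multiply each prior by the joint likelihood of the marker pattern:
  batch A: 0.433 × 0.12 × 0.38 × 0.82 = 0.016191
  batch B: 0.298 × 0.69 × 0.38 × 0.87 = 0.067978
  batch C: 0.269 × 0.43 × 0.47 × 0.03 = 0.0016309
The unnormalized weights sum to 0.0858.
P(batch A | evidence) = 0.016191 / 0.0858 ≈ 0.189.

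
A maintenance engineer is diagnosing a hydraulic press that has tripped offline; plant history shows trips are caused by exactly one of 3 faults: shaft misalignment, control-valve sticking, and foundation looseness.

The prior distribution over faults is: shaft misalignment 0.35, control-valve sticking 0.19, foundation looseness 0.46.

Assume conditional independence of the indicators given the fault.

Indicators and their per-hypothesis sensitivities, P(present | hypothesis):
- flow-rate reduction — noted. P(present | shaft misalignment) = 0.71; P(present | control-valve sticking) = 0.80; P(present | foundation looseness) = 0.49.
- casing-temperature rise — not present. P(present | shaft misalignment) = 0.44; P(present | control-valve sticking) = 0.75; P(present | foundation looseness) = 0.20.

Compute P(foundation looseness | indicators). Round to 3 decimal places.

By Bayes' rule with conditional independence, the unnormalized weight for each hypothesis is prior × ∏ likelihoods (using 1 − P(present | H) for each absent indicator):
  shaft misalignment: 0.35 × 0.71 × (1 − 0.44) = 0.13916
  control-valve sticking: 0.19 × 0.80 × (1 − 0.75) = 0.038
  foundation looseness: 0.46 × 0.49 × (1 − 0.20) = 0.18032
Normalizing constant Z = 0.13916 + 0.038 + 0.18032 = 0.35748.
P(foundation looseness | evidence) = 0.18032 / 0.35748 ≈ 0.504.

0.504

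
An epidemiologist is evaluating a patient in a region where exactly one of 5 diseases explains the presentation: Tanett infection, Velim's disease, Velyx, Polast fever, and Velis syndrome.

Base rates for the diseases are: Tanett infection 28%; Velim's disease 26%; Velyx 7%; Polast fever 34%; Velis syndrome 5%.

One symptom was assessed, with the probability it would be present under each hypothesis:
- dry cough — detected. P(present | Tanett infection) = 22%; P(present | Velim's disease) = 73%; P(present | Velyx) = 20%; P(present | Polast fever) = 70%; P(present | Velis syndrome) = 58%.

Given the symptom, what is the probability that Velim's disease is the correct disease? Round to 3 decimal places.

0.356

By Bayes' rule, the unnormalized weight for each hypothesis is prior × likelihood:
  Tanett infection: 0.28 × 0.22 = 0.0616
  Velim's disease: 0.26 × 0.73 = 0.1898
  Velyx: 0.07 × 0.20 = 0.014
  Polast fever: 0.34 × 0.70 = 0.238
  Velis syndrome: 0.05 × 0.58 = 0.029
Marginal likelihood of the evidence = 0.5324.
P(Velim's disease | evidence) = 0.1898 / 0.5324 ≈ 0.356.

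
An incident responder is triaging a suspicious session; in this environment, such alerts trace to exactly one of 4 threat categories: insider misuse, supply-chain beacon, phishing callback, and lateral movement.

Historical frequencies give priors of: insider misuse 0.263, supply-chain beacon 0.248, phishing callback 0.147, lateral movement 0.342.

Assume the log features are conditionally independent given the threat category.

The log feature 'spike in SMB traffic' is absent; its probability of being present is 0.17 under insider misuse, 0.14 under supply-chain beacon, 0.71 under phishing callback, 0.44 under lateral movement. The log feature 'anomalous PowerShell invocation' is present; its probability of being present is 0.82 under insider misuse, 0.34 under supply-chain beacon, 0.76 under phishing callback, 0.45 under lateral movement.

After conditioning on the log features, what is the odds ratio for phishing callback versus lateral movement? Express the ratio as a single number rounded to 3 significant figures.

Unnormalized posterior weight (prior times the log feature likelihoods) for each of the two hypotheses (using 1 − P(present | H) for each absent log feature):
  phishing callback: 0.147 × (1 − 0.71) × 0.76 = 0.032399
  lateral movement: 0.342 × (1 − 0.44) × 0.45 = 0.086184
Odds(phishing callback : lateral movement) = 0.032399 / 0.086184 ≈ 0.376.

0.376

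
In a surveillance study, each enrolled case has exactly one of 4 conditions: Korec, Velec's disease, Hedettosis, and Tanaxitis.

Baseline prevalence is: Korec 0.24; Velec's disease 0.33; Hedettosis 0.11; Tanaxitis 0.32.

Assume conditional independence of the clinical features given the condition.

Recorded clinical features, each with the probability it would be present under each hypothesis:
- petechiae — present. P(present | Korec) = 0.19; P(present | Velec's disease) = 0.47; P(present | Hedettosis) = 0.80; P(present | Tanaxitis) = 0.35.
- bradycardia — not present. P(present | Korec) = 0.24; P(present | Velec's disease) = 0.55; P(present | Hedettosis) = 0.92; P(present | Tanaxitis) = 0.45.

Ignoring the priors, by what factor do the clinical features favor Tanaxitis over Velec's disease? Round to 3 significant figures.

0.910

Joint likelihood of the clinical feature pattern under each hypothesis (using 1 − P(present | H) for each absent clinical feature):
  Tanaxitis: 0.35 × (1 − 0.45) = 0.1925
  Velec's disease: 0.47 × (1 − 0.55) = 0.2115
Bayes factor = 0.1925 / 0.2115 ≈ 0.910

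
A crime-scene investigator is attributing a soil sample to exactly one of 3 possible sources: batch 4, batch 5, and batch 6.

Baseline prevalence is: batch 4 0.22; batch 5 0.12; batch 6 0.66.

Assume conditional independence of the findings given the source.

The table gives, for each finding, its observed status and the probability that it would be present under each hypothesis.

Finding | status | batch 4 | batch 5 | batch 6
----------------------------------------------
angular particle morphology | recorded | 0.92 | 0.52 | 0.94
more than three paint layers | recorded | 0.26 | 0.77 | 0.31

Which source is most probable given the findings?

By Bayes' rule with conditional independence, the unnormalized weight for each hypothesis is prior × ∏ likelihoods:
  batch 4: 0.22 × 0.92 × 0.26 = 0.052624
  batch 5: 0.12 × 0.52 × 0.77 = 0.048048
  batch 6: 0.66 × 0.94 × 0.31 = 0.19232
The unnormalized weights sum to 0.293.
P(batch 4 | evidence) ≈ 0.052624 / 0.293 ≈ 0.180
P(batch 5 | evidence) ≈ 0.048048 / 0.293 ≈ 0.164
P(batch 6 | evidence) ≈ 0.19232 / 0.293 ≈ 0.656
The largest is 0.656, so batch 6 is most probable.

batch 6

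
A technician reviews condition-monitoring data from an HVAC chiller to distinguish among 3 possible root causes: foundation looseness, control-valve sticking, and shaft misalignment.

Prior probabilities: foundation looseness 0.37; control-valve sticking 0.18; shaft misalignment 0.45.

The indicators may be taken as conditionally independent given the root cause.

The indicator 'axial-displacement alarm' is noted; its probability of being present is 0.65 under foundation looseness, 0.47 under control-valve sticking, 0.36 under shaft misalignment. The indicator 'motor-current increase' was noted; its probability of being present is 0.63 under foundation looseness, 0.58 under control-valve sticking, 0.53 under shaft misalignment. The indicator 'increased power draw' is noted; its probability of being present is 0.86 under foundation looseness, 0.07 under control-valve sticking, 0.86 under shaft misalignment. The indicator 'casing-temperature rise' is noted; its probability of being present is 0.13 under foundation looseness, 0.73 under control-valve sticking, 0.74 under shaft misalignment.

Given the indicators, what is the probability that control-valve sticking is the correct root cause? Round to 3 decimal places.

0.034

For each hypothesis, the unnormalized posterior weight is prior × product of the indicator likelihoods:
  foundation looseness: 0.37 × 0.65 × 0.63 × 0.86 × 0.13 = 0.016939
  control-valve sticking: 0.18 × 0.47 × 0.58 × 0.07 × 0.73 = 0.0025074
  shaft misalignment: 0.45 × 0.36 × 0.53 × 0.86 × 0.74 = 0.054641
Marginal likelihood of the evidence = 0.074088.
P(control-valve sticking | evidence) = 0.0025074 / 0.074088 ≈ 0.034.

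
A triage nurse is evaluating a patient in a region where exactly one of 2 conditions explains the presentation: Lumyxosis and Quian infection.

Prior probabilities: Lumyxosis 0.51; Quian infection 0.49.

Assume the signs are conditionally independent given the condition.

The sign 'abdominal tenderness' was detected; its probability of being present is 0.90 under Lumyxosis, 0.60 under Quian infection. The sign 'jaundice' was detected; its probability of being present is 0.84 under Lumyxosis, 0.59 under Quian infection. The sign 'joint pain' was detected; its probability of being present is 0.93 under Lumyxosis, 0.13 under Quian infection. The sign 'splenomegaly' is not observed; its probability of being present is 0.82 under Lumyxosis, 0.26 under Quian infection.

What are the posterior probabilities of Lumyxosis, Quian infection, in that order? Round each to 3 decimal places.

0.795, 0.205

By Bayes' rule with conditional independence, the unnormalized weight for each hypothesis is prior × ∏ likelihoods (using 1 − P(present | H) for each absent sign):
  Lumyxosis: 0.51 × 0.90 × 0.84 × 0.93 × (1 − 0.82) = 0.064543
  Quian infection: 0.49 × 0.60 × 0.59 × 0.13 × (1 − 0.26) = 0.016687
Marginal likelihood of the evidence = 0.08123.
P(Lumyxosis | evidence) = 0.064543 / 0.08123 ≈ 0.795
P(Quian infection | evidence) = 0.016687 / 0.08123 ≈ 0.205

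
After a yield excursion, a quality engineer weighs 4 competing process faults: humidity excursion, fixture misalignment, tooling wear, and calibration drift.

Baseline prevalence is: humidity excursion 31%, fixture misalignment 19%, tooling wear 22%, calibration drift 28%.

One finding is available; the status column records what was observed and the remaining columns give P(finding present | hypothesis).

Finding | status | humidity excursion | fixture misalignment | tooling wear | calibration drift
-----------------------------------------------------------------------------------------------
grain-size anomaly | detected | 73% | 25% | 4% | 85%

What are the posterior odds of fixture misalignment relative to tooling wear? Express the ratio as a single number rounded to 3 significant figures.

5.40

Posterior odds equal prior odds times the likelihood ratio; only the two competing hypotheses matter.
  fixture misalignment: 0.19 × 0.25 = 0.0475
  tooling wear: 0.22 × 0.04 = 0.0088
Odds(fixture misalignment : tooling wear) = 0.0475 / 0.0088 ≈ 5.40.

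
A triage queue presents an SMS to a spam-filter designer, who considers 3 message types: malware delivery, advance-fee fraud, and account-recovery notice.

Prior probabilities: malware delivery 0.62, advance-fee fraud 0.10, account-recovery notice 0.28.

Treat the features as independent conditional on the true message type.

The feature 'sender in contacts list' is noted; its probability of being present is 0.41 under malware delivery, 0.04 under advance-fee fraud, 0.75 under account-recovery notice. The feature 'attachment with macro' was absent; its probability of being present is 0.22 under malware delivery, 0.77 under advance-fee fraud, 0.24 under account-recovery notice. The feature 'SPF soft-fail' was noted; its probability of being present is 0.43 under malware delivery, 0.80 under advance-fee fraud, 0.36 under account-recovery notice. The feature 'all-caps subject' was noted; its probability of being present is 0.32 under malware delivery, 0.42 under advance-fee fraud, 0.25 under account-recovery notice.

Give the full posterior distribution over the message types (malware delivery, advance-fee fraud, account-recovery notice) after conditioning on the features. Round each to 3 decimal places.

Multiply each prior by the joint likelihood of the feature pattern (using 1 − P(present | H) for each absent feature):
  malware delivery: 0.62 × 0.41 × (1 − 0.22) × 0.43 × 0.32 = 0.027283
  advance-fee fraud: 0.10 × 0.04 × (1 − 0.77) × 0.80 × 0.42 = 0.00030912
  account-recovery notice: 0.28 × 0.75 × (1 − 0.24) × 0.36 × 0.25 = 0.014364
The unnormalized weights sum to 0.041956.
P(malware delivery | evidence) = 0.027283 / 0.041956 ≈ 0.650
P(advance-fee fraud | evidence) = 0.00030912 / 0.041956 ≈ 0.007
P(account-recovery notice | evidence) = 0.014364 / 0.041956 ≈ 0.342

0.650, 0.007, 0.342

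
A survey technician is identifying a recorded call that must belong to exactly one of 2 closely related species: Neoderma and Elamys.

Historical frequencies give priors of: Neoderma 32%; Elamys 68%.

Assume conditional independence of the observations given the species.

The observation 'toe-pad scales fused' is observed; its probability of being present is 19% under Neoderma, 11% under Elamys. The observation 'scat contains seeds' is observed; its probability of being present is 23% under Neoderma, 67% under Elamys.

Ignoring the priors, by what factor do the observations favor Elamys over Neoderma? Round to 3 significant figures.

1.69

Take the product of per-observation likelihoods under each hypothesis, then divide.
  Elamys: 0.11 × 0.67 = 0.0737
  Neoderma: 0.19 × 0.23 = 0.0437
Bayes factor = 0.0737 / 0.0437 ≈ 1.69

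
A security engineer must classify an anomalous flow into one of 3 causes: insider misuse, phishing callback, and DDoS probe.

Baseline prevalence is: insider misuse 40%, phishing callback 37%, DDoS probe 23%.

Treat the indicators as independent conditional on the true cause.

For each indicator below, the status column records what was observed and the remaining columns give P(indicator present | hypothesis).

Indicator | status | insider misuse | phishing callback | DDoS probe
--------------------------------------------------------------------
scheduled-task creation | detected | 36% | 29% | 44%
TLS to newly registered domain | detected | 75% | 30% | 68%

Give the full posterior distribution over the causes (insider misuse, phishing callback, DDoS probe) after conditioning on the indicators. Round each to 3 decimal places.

By Bayes' rule with conditional independence, the unnormalized weight for each hypothesis is prior × ∏ likelihoods:
  insider misuse: 0.40 × 0.36 × 0.75 = 0.108
  phishing callback: 0.37 × 0.29 × 0.30 = 0.03219
  DDoS probe: 0.23 × 0.44 × 0.68 = 0.068816
The unnormalized weights sum to 0.20901.
P(insider misuse | evidence) = 0.108 / 0.20901 ≈ 0.517
P(phishing callback | evidence) = 0.03219 / 0.20901 ≈ 0.154
P(DDoS probe | evidence) = 0.068816 / 0.20901 ≈ 0.329

0.517, 0.154, 0.329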